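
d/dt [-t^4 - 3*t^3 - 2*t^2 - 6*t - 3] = -4*t^3 - 9*t^2 - 4*t - 6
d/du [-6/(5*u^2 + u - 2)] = 6*(10*u + 1)/(5*u^2 + u - 2)^2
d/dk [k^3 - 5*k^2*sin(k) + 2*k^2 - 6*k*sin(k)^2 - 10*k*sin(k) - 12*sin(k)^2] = -5*k^2*cos(k) + 3*k^2 - 6*k*sin(2*k) - 10*sqrt(2)*k*sin(k + pi/4) + 4*k - 10*sin(k) - 12*sin(2*k) + 3*cos(2*k) - 3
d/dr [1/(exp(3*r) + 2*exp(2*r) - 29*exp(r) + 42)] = (-3*exp(2*r) - 4*exp(r) + 29)*exp(r)/(exp(3*r) + 2*exp(2*r) - 29*exp(r) + 42)^2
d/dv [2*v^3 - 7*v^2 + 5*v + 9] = 6*v^2 - 14*v + 5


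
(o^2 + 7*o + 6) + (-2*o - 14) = o^2 + 5*o - 8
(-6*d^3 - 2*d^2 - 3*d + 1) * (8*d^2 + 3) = -48*d^5 - 16*d^4 - 42*d^3 + 2*d^2 - 9*d + 3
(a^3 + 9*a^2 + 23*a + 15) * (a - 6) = a^4 + 3*a^3 - 31*a^2 - 123*a - 90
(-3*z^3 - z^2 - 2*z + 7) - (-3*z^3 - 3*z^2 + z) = 2*z^2 - 3*z + 7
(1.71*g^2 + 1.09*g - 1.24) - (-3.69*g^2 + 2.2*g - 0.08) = 5.4*g^2 - 1.11*g - 1.16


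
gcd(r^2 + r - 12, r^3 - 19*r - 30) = 1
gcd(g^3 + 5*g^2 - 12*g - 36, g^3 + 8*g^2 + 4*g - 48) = g + 6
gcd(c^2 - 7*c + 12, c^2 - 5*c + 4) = c - 4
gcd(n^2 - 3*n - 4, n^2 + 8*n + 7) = n + 1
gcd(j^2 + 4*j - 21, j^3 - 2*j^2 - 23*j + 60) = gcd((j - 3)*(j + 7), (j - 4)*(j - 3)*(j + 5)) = j - 3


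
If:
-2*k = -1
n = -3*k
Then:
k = 1/2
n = -3/2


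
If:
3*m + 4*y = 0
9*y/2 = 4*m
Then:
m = 0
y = 0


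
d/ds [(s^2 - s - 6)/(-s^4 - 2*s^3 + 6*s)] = (2*s^5 - s^4 - 28*s^3 - 30*s^2 + 36)/(s^2*(s^6 + 4*s^5 + 4*s^4 - 12*s^3 - 24*s^2 + 36))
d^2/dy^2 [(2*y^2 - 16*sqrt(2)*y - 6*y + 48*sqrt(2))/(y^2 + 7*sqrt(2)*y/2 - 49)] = 8*(-23*sqrt(2)*y^3 - 6*y^3 + 144*sqrt(2)*y^2 + 294*y^2 - 2352*sqrt(2)*y + 126*y - 686 + 2499*sqrt(2))/(4*y^6 + 42*sqrt(2)*y^5 - 294*y^4 - 3773*sqrt(2)*y^3 + 14406*y^2 + 100842*sqrt(2)*y - 470596)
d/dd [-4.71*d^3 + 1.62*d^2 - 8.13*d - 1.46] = -14.13*d^2 + 3.24*d - 8.13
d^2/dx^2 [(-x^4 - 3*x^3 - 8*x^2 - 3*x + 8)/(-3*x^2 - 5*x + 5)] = 2*(9*x^6 + 45*x^5 + 30*x^4 - 173*x^3 + 69*x^2 - 45)/(27*x^6 + 135*x^5 + 90*x^4 - 325*x^3 - 150*x^2 + 375*x - 125)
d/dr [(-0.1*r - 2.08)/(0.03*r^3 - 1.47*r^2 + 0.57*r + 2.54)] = (0.006*r^3 + 0.0402*r^2 - 6.1152*r + 0.9316)/(0.0009*r^6 - 0.0882*r^5 + 2.1951*r^4 - 1.5234*r^3 - 7.1427*r^2 + 2.8956*r + 6.4516)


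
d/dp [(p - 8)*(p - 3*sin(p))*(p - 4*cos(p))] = (8 - p)*(p - 4*cos(p))*(3*cos(p) - 1) + (p - 8)*(p - 3*sin(p))*(4*sin(p) + 1) + (p - 3*sin(p))*(p - 4*cos(p))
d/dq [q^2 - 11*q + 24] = 2*q - 11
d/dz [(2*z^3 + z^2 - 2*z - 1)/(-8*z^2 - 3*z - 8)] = (-16*z^4 - 12*z^3 - 67*z^2 - 32*z + 13)/(64*z^4 + 48*z^3 + 137*z^2 + 48*z + 64)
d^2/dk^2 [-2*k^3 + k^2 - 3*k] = 2 - 12*k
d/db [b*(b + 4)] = 2*b + 4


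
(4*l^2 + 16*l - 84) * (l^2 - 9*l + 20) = 4*l^4 - 20*l^3 - 148*l^2 + 1076*l - 1680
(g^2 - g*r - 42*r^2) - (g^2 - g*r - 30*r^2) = -12*r^2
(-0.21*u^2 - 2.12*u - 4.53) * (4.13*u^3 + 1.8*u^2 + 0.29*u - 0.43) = -0.8673*u^5 - 9.1336*u^4 - 22.5858*u^3 - 8.6785*u^2 - 0.4021*u + 1.9479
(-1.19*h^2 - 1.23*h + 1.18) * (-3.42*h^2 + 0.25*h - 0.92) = 4.0698*h^4 + 3.9091*h^3 - 3.2483*h^2 + 1.4266*h - 1.0856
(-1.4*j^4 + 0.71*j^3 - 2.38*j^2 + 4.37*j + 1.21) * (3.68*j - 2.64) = -5.152*j^5 + 6.3088*j^4 - 10.6328*j^3 + 22.3648*j^2 - 7.084*j - 3.1944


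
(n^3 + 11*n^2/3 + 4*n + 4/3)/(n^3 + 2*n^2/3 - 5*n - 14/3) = (3*n + 2)/(3*n - 7)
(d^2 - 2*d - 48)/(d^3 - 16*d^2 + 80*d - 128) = (d + 6)/(d^2 - 8*d + 16)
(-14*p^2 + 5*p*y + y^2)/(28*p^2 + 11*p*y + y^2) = (-2*p + y)/(4*p + y)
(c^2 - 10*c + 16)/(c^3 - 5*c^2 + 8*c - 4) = (c - 8)/(c^2 - 3*c + 2)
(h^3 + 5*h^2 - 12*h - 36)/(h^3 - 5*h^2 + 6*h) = (h^2 + 8*h + 12)/(h*(h - 2))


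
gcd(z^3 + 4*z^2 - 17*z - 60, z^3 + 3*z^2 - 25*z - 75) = z^2 + 8*z + 15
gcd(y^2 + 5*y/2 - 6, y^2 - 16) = y + 4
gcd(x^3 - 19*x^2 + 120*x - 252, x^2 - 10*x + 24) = x - 6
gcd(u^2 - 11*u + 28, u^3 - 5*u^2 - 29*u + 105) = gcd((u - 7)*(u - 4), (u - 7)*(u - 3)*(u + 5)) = u - 7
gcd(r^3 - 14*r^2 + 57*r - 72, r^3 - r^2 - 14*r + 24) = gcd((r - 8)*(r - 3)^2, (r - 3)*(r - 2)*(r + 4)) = r - 3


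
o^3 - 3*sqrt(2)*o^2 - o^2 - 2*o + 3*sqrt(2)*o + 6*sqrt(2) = (o - 2)*(o + 1)*(o - 3*sqrt(2))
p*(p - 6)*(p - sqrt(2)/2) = p^3 - 6*p^2 - sqrt(2)*p^2/2 + 3*sqrt(2)*p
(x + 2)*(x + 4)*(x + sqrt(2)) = x^3 + sqrt(2)*x^2 + 6*x^2 + 8*x + 6*sqrt(2)*x + 8*sqrt(2)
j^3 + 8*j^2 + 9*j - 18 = (j - 1)*(j + 3)*(j + 6)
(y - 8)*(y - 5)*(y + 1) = y^3 - 12*y^2 + 27*y + 40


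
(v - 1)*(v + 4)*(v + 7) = v^3 + 10*v^2 + 17*v - 28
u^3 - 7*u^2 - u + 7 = (u - 7)*(u - 1)*(u + 1)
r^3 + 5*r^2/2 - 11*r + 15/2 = (r - 3/2)*(r - 1)*(r + 5)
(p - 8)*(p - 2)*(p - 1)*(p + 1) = p^4 - 10*p^3 + 15*p^2 + 10*p - 16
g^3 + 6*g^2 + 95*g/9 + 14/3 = (g + 2/3)*(g + 7/3)*(g + 3)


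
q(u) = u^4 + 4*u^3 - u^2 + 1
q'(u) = 4*u^3 + 12*u^2 - 2*u = 2*u*(2*u^2 + 6*u - 1)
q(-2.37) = -26.32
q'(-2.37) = 18.89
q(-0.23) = 0.90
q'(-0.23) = 1.05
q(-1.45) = -8.88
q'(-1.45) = 15.94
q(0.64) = 1.81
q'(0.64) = 4.68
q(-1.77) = -14.50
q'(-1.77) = 18.95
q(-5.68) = 276.60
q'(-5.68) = -334.49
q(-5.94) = 372.31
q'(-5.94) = -403.06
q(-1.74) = -13.93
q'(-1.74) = 18.74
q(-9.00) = 3565.00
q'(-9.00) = -1926.00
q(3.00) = 181.00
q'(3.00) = 210.00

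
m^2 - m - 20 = (m - 5)*(m + 4)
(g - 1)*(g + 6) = g^2 + 5*g - 6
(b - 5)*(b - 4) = b^2 - 9*b + 20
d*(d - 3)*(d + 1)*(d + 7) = d^4 + 5*d^3 - 17*d^2 - 21*d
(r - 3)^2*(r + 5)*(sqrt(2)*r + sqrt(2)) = sqrt(2)*r^4 - 22*sqrt(2)*r^2 + 24*sqrt(2)*r + 45*sqrt(2)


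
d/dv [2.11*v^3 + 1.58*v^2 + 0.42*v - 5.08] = 6.33*v^2 + 3.16*v + 0.42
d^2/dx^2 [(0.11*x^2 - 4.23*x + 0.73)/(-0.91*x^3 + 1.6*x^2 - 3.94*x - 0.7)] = (-0.182182*x^6 + 21.017178*x^5 - 41.841072*x^4 + 7.925296*x^3 - 59.990172*x^2 + 58.82718*x - 47.740136)/(0.753571*x^9 - 3.97488*x^8 + 16.776942*x^7 - 36.77683*x^6 + 66.523428*x^5 - 54.0786*x^4 + 36.023884*x^3 + 30.24756*x^2 + 5.7918*x + 0.343)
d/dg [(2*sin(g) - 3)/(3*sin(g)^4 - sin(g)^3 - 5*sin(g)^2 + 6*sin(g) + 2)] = (-18*sin(g)^4 + sin(g)^2 - 10*sin(3*g) + 22)*cos(g)/(3*sin(g)^4 - sin(g)^3 - 5*sin(g)^2 + 6*sin(g) + 2)^2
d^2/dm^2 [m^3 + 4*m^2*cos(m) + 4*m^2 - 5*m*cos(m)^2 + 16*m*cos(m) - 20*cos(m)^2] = -4*m^2*cos(m) - 16*sqrt(2)*m*sin(m + pi/4) + 10*m*cos(2*m) + 6*m - 32*sin(m) + 10*sin(2*m) + 8*cos(m) + 40*cos(2*m) + 8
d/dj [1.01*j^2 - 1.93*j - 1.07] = 2.02*j - 1.93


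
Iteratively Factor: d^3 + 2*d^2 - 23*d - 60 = (d - 5)*(d^2 + 7*d + 12) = (d - 5)*(d + 4)*(d + 3)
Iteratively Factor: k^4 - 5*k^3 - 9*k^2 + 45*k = (k - 3)*(k^3 - 2*k^2 - 15*k) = (k - 3)*(k + 3)*(k^2 - 5*k) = k*(k - 3)*(k + 3)*(k - 5)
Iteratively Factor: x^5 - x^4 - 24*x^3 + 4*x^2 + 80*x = (x + 2)*(x^4 - 3*x^3 - 18*x^2 + 40*x) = (x - 2)*(x + 2)*(x^3 - x^2 - 20*x) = (x - 2)*(x + 2)*(x + 4)*(x^2 - 5*x) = (x - 5)*(x - 2)*(x + 2)*(x + 4)*(x)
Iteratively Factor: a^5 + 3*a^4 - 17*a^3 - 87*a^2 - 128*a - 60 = (a - 5)*(a^4 + 8*a^3 + 23*a^2 + 28*a + 12) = (a - 5)*(a + 1)*(a^3 + 7*a^2 + 16*a + 12) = (a - 5)*(a + 1)*(a + 2)*(a^2 + 5*a + 6) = (a - 5)*(a + 1)*(a + 2)*(a + 3)*(a + 2)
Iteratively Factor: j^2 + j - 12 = (j - 3)*(j + 4)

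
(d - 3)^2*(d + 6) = d^3 - 27*d + 54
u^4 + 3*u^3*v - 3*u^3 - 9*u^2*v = u^2*(u - 3)*(u + 3*v)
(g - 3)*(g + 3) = g^2 - 9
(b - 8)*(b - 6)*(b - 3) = b^3 - 17*b^2 + 90*b - 144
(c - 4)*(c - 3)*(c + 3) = c^3 - 4*c^2 - 9*c + 36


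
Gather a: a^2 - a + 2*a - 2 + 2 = a^2 + a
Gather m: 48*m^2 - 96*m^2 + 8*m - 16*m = -48*m^2 - 8*m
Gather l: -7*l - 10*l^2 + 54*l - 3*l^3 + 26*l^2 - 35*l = -3*l^3 + 16*l^2 + 12*l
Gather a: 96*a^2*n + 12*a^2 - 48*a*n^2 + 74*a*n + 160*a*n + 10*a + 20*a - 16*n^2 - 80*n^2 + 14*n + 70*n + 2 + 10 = a^2*(96*n + 12) + a*(-48*n^2 + 234*n + 30) - 96*n^2 + 84*n + 12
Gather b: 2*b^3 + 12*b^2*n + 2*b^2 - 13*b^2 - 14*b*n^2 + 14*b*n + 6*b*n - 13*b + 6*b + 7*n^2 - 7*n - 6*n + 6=2*b^3 + b^2*(12*n - 11) + b*(-14*n^2 + 20*n - 7) + 7*n^2 - 13*n + 6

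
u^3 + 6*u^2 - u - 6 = (u - 1)*(u + 1)*(u + 6)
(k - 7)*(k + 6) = k^2 - k - 42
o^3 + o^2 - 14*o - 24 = (o - 4)*(o + 2)*(o + 3)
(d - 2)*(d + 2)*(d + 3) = d^3 + 3*d^2 - 4*d - 12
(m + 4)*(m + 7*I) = m^2 + 4*m + 7*I*m + 28*I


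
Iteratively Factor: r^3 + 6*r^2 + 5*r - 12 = (r + 3)*(r^2 + 3*r - 4) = (r + 3)*(r + 4)*(r - 1)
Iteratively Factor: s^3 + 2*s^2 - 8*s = (s + 4)*(s^2 - 2*s) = s*(s + 4)*(s - 2)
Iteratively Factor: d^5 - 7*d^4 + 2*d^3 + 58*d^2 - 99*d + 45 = (d + 3)*(d^4 - 10*d^3 + 32*d^2 - 38*d + 15) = (d - 1)*(d + 3)*(d^3 - 9*d^2 + 23*d - 15) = (d - 1)^2*(d + 3)*(d^2 - 8*d + 15) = (d - 5)*(d - 1)^2*(d + 3)*(d - 3)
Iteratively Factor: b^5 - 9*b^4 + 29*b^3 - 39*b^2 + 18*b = (b)*(b^4 - 9*b^3 + 29*b^2 - 39*b + 18) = b*(b - 3)*(b^3 - 6*b^2 + 11*b - 6) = b*(b - 3)^2*(b^2 - 3*b + 2) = b*(b - 3)^2*(b - 2)*(b - 1)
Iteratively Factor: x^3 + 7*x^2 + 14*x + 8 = (x + 2)*(x^2 + 5*x + 4) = (x + 1)*(x + 2)*(x + 4)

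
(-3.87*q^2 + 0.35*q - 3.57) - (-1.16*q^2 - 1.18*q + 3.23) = -2.71*q^2 + 1.53*q - 6.8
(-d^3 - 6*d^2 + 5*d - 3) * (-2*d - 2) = 2*d^4 + 14*d^3 + 2*d^2 - 4*d + 6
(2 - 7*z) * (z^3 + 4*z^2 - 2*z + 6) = -7*z^4 - 26*z^3 + 22*z^2 - 46*z + 12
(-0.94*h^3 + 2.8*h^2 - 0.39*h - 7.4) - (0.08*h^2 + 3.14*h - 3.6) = -0.94*h^3 + 2.72*h^2 - 3.53*h - 3.8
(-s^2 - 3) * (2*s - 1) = -2*s^3 + s^2 - 6*s + 3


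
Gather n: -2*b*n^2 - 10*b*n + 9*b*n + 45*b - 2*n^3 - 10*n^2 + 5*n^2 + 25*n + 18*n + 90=45*b - 2*n^3 + n^2*(-2*b - 5) + n*(43 - b) + 90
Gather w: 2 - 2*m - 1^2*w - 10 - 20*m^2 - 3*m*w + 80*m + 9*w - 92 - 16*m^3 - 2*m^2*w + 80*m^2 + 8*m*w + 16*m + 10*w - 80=-16*m^3 + 60*m^2 + 94*m + w*(-2*m^2 + 5*m + 18) - 180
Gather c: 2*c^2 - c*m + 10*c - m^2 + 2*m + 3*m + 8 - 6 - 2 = 2*c^2 + c*(10 - m) - m^2 + 5*m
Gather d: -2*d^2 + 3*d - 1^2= -2*d^2 + 3*d - 1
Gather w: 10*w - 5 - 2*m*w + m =m + w*(10 - 2*m) - 5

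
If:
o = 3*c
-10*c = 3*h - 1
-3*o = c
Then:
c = 0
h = 1/3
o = 0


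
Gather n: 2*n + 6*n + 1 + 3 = 8*n + 4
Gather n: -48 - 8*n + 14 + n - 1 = -7*n - 35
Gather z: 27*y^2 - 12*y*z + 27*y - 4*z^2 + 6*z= 27*y^2 + 27*y - 4*z^2 + z*(6 - 12*y)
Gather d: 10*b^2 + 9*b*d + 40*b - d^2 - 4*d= 10*b^2 + 40*b - d^2 + d*(9*b - 4)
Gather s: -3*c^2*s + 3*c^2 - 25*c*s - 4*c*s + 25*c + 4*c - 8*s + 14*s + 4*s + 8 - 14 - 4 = 3*c^2 + 29*c + s*(-3*c^2 - 29*c + 10) - 10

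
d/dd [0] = 0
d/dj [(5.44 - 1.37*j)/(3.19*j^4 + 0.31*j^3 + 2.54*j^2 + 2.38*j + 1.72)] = (13.1109*j^4 - 68.565*j^3 - 1.5794*j^2 - 27.6352*j - 15.3036)/(10.1761*j^8 + 1.9778*j^7 + 16.3013*j^6 + 16.7592*j^5 + 18.9008*j^4 + 13.1568*j^3 + 14.402*j^2 + 8.1872*j + 2.9584)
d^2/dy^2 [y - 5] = 0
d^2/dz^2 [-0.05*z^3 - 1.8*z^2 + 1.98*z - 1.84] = -0.3*z - 3.6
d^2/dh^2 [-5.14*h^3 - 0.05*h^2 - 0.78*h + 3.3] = -30.84*h - 0.1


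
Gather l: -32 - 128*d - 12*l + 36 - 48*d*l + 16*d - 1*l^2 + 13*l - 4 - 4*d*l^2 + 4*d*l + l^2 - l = -4*d*l^2 - 44*d*l - 112*d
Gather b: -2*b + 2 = 2 - 2*b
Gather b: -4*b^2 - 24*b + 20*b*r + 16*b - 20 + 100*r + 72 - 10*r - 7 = -4*b^2 + b*(20*r - 8) + 90*r + 45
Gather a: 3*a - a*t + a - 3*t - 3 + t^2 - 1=a*(4 - t) + t^2 - 3*t - 4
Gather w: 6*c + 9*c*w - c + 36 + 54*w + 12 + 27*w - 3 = 5*c + w*(9*c + 81) + 45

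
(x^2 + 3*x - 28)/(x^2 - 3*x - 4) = (x + 7)/(x + 1)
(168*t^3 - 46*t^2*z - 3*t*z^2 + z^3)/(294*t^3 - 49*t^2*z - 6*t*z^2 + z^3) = (-4*t + z)/(-7*t + z)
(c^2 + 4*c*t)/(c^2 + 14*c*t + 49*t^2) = c*(c + 4*t)/(c^2 + 14*c*t + 49*t^2)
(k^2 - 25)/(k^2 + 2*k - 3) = (k^2 - 25)/(k^2 + 2*k - 3)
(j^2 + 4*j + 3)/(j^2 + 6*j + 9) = (j + 1)/(j + 3)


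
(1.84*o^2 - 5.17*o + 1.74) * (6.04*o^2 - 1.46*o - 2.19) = 11.1136*o^4 - 33.9132*o^3 + 14.0282*o^2 + 8.7819*o - 3.8106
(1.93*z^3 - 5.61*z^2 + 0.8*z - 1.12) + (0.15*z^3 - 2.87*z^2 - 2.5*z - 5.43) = 2.08*z^3 - 8.48*z^2 - 1.7*z - 6.55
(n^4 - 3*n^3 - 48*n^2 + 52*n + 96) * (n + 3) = n^5 - 57*n^3 - 92*n^2 + 252*n + 288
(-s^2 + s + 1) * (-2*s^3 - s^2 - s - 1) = 2*s^5 - s^4 - 2*s^3 - s^2 - 2*s - 1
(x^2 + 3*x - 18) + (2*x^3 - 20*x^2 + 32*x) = 2*x^3 - 19*x^2 + 35*x - 18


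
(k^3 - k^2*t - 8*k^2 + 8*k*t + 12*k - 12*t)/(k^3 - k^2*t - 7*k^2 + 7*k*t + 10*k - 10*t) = (k - 6)/(k - 5)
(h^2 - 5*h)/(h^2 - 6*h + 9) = h*(h - 5)/(h^2 - 6*h + 9)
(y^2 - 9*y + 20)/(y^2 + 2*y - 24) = (y - 5)/(y + 6)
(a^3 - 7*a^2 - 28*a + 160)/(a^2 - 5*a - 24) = (a^2 + a - 20)/(a + 3)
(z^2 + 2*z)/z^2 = (z + 2)/z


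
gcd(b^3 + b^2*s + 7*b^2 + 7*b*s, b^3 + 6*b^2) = b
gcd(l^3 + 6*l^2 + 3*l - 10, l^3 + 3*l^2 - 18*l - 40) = l^2 + 7*l + 10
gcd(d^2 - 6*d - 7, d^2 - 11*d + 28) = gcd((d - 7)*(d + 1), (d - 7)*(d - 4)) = d - 7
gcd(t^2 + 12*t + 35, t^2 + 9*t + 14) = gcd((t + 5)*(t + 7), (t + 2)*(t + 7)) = t + 7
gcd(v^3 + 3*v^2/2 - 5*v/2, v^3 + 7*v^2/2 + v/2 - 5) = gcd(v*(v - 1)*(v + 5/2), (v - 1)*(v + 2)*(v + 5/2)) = v^2 + 3*v/2 - 5/2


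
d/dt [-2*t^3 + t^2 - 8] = 2*t*(1 - 3*t)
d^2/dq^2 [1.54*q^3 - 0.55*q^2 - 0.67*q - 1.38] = 9.24*q - 1.1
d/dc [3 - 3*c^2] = -6*c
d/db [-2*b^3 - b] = -6*b^2 - 1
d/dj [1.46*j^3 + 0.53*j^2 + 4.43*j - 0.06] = 4.38*j^2 + 1.06*j + 4.43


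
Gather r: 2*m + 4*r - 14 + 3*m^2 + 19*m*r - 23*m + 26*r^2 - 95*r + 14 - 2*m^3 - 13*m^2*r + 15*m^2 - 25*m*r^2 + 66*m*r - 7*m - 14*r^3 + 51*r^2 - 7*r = -2*m^3 + 18*m^2 - 28*m - 14*r^3 + r^2*(77 - 25*m) + r*(-13*m^2 + 85*m - 98)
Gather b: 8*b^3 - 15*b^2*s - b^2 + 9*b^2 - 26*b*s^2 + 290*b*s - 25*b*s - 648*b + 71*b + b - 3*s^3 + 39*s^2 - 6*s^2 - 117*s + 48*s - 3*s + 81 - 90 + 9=8*b^3 + b^2*(8 - 15*s) + b*(-26*s^2 + 265*s - 576) - 3*s^3 + 33*s^2 - 72*s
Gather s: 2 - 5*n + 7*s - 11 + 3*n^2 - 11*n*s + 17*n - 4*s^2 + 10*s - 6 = 3*n^2 + 12*n - 4*s^2 + s*(17 - 11*n) - 15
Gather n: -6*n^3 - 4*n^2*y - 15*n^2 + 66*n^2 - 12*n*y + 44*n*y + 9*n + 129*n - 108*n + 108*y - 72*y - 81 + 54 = -6*n^3 + n^2*(51 - 4*y) + n*(32*y + 30) + 36*y - 27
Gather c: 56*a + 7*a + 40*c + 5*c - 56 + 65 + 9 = 63*a + 45*c + 18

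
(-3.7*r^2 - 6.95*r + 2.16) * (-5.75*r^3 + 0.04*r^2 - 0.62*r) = 21.275*r^5 + 39.8145*r^4 - 10.404*r^3 + 4.3954*r^2 - 1.3392*r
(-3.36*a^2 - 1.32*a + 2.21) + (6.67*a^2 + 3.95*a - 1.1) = 3.31*a^2 + 2.63*a + 1.11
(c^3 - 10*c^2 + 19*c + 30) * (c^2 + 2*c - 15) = c^5 - 8*c^4 - 16*c^3 + 218*c^2 - 225*c - 450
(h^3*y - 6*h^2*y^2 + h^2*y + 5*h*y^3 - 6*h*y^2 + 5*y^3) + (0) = h^3*y - 6*h^2*y^2 + h^2*y + 5*h*y^3 - 6*h*y^2 + 5*y^3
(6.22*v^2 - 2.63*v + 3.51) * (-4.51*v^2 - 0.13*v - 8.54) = -28.0522*v^4 + 11.0527*v^3 - 68.607*v^2 + 22.0039*v - 29.9754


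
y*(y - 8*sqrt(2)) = y^2 - 8*sqrt(2)*y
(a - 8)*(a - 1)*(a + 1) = a^3 - 8*a^2 - a + 8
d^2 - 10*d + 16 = (d - 8)*(d - 2)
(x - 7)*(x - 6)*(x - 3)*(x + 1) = x^4 - 15*x^3 + 65*x^2 - 45*x - 126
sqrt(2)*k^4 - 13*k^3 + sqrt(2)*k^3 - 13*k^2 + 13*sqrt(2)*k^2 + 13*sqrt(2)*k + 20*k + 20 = (k + 1)*(k - 5*sqrt(2))*(k - 2*sqrt(2))*(sqrt(2)*k + 1)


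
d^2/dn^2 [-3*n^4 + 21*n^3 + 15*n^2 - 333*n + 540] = -36*n^2 + 126*n + 30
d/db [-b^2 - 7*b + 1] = -2*b - 7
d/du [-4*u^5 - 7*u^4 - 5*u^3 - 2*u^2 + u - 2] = -20*u^4 - 28*u^3 - 15*u^2 - 4*u + 1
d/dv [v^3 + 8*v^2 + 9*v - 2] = 3*v^2 + 16*v + 9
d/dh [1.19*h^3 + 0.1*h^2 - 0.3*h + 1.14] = 3.57*h^2 + 0.2*h - 0.3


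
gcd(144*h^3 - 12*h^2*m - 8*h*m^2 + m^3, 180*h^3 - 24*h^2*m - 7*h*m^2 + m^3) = 36*h^2 - 12*h*m + m^2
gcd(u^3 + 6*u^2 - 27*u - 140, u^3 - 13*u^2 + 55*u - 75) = u - 5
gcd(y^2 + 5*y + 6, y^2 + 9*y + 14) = y + 2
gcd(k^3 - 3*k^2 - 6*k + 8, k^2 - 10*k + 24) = k - 4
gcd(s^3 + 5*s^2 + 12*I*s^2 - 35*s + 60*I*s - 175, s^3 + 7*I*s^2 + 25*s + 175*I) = s^2 + 12*I*s - 35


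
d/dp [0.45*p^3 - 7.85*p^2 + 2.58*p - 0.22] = 1.35*p^2 - 15.7*p + 2.58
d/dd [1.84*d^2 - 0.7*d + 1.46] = 3.68*d - 0.7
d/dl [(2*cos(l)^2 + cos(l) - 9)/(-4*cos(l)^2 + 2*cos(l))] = (-4*sin(l) - 9*sin(l)/cos(l)^2 + 36*tan(l))/(2*(2*cos(l) - 1)^2)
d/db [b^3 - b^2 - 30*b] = 3*b^2 - 2*b - 30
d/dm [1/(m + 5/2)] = -4/(2*m + 5)^2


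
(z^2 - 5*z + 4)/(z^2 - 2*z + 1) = (z - 4)/(z - 1)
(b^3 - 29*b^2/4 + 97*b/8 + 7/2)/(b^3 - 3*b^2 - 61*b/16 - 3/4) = 2*(2*b - 7)/(4*b + 3)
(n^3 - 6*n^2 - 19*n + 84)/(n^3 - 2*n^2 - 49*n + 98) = (n^2 + n - 12)/(n^2 + 5*n - 14)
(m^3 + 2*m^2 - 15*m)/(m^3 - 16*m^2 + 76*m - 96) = m*(m^2 + 2*m - 15)/(m^3 - 16*m^2 + 76*m - 96)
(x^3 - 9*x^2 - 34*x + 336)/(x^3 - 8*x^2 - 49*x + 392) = (x + 6)/(x + 7)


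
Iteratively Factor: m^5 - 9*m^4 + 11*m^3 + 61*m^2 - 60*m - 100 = (m + 2)*(m^4 - 11*m^3 + 33*m^2 - 5*m - 50) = (m - 5)*(m + 2)*(m^3 - 6*m^2 + 3*m + 10) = (m - 5)*(m + 1)*(m + 2)*(m^2 - 7*m + 10) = (m - 5)^2*(m + 1)*(m + 2)*(m - 2)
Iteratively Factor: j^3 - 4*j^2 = (j - 4)*(j^2) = j*(j - 4)*(j)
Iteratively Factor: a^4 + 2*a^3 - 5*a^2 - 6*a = (a - 2)*(a^3 + 4*a^2 + 3*a) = (a - 2)*(a + 1)*(a^2 + 3*a) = a*(a - 2)*(a + 1)*(a + 3)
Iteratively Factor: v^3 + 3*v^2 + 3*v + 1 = (v + 1)*(v^2 + 2*v + 1) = (v + 1)^2*(v + 1)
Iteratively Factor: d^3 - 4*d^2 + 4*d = (d - 2)*(d^2 - 2*d) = (d - 2)^2*(d)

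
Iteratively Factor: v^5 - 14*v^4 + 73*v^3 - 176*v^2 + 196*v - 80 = (v - 1)*(v^4 - 13*v^3 + 60*v^2 - 116*v + 80) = (v - 2)*(v - 1)*(v^3 - 11*v^2 + 38*v - 40) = (v - 5)*(v - 2)*(v - 1)*(v^2 - 6*v + 8) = (v - 5)*(v - 2)^2*(v - 1)*(v - 4)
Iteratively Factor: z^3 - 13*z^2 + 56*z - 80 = (z - 5)*(z^2 - 8*z + 16) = (z - 5)*(z - 4)*(z - 4)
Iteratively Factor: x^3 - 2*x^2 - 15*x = (x)*(x^2 - 2*x - 15) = x*(x + 3)*(x - 5)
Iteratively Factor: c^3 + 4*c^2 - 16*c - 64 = (c - 4)*(c^2 + 8*c + 16) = (c - 4)*(c + 4)*(c + 4)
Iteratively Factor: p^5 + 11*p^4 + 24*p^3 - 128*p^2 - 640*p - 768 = (p + 4)*(p^4 + 7*p^3 - 4*p^2 - 112*p - 192) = (p + 4)^2*(p^3 + 3*p^2 - 16*p - 48) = (p + 4)^3*(p^2 - p - 12) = (p - 4)*(p + 4)^3*(p + 3)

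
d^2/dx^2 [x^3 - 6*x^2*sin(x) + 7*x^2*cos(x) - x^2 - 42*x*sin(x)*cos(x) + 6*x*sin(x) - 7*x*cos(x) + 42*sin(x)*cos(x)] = 6*x^2*sin(x) - 7*x^2*cos(x) - 34*x*sin(x) + 84*x*sin(2*x) - 17*x*cos(x) + 6*x + 2*sin(x) - 84*sqrt(2)*sin(2*x + pi/4) + 26*cos(x) - 2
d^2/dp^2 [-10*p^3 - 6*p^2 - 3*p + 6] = -60*p - 12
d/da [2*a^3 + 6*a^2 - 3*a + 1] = 6*a^2 + 12*a - 3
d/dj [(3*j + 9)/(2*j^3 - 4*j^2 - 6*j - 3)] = 3*(-4*j^3 - 14*j^2 + 24*j + 15)/(4*j^6 - 16*j^5 - 8*j^4 + 36*j^3 + 60*j^2 + 36*j + 9)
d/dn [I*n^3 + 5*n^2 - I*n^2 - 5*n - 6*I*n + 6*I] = 3*I*n^2 + 2*n*(5 - I) - 5 - 6*I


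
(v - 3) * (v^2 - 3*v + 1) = v^3 - 6*v^2 + 10*v - 3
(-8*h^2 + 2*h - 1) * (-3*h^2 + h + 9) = 24*h^4 - 14*h^3 - 67*h^2 + 17*h - 9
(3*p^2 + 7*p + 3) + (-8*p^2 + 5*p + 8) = -5*p^2 + 12*p + 11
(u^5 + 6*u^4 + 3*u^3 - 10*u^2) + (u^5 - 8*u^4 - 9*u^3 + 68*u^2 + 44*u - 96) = 2*u^5 - 2*u^4 - 6*u^3 + 58*u^2 + 44*u - 96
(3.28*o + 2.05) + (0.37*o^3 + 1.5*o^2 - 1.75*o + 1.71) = 0.37*o^3 + 1.5*o^2 + 1.53*o + 3.76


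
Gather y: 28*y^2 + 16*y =28*y^2 + 16*y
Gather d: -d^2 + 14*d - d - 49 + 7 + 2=-d^2 + 13*d - 40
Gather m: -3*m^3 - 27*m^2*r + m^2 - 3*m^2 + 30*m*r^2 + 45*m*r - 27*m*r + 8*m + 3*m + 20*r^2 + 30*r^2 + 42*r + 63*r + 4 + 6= -3*m^3 + m^2*(-27*r - 2) + m*(30*r^2 + 18*r + 11) + 50*r^2 + 105*r + 10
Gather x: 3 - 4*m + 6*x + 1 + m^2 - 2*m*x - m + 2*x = m^2 - 5*m + x*(8 - 2*m) + 4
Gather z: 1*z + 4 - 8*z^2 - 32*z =-8*z^2 - 31*z + 4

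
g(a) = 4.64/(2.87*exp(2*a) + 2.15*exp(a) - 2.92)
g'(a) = 4.64*(-5.74*exp(2*a) - 2.15*exp(a))/(2.87*exp(2*a) + 2.15*exp(a) - 2.92)^2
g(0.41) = 0.68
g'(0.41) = -1.62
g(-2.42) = -1.71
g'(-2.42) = -0.15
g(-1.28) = -2.21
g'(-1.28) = -1.10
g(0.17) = 1.27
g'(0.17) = -3.67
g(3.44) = 0.00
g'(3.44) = -0.00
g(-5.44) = -1.59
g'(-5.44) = -0.01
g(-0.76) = -3.61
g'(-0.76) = -6.34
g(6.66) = 0.00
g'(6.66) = -0.00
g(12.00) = 0.00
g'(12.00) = 0.00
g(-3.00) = -1.65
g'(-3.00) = -0.07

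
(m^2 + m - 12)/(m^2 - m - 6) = (m + 4)/(m + 2)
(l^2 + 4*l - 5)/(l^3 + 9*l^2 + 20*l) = (l - 1)/(l*(l + 4))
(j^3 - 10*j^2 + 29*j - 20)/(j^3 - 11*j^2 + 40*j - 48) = (j^2 - 6*j + 5)/(j^2 - 7*j + 12)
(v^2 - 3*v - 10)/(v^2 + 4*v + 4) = (v - 5)/(v + 2)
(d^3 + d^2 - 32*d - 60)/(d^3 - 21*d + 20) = (d^2 - 4*d - 12)/(d^2 - 5*d + 4)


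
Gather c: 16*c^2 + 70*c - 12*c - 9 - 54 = 16*c^2 + 58*c - 63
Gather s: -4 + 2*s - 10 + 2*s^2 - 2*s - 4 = 2*s^2 - 18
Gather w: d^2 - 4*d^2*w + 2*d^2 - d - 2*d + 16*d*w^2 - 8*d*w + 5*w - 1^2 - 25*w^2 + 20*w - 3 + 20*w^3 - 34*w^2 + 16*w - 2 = 3*d^2 - 3*d + 20*w^3 + w^2*(16*d - 59) + w*(-4*d^2 - 8*d + 41) - 6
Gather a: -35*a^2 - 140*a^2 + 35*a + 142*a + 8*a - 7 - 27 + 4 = -175*a^2 + 185*a - 30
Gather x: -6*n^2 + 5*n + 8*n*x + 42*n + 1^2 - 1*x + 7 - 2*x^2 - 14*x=-6*n^2 + 47*n - 2*x^2 + x*(8*n - 15) + 8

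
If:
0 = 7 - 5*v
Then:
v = 7/5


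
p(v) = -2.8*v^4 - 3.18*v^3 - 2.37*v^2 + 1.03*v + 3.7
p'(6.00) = -2790.05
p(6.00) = -4391.12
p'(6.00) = -2790.05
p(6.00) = -4391.12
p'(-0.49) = 2.38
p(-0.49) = 2.84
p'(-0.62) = 2.97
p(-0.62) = 2.49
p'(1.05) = -27.43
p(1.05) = -4.92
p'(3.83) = -786.30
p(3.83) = -808.27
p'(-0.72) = 3.68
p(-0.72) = 2.16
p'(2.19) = -172.74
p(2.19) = -103.22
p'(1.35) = -50.31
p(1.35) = -16.35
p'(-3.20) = 285.51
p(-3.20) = -213.26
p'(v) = -11.2*v^3 - 9.54*v^2 - 4.74*v + 1.03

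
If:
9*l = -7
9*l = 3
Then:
No Solution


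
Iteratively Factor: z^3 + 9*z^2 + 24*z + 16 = (z + 4)*(z^2 + 5*z + 4) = (z + 4)^2*(z + 1)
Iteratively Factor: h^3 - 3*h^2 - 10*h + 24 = (h - 4)*(h^2 + h - 6) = (h - 4)*(h - 2)*(h + 3)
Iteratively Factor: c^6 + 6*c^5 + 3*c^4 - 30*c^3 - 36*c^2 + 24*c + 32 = (c + 4)*(c^5 + 2*c^4 - 5*c^3 - 10*c^2 + 4*c + 8) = (c + 2)*(c + 4)*(c^4 - 5*c^2 + 4) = (c - 1)*(c + 2)*(c + 4)*(c^3 + c^2 - 4*c - 4) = (c - 2)*(c - 1)*(c + 2)*(c + 4)*(c^2 + 3*c + 2) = (c - 2)*(c - 1)*(c + 2)^2*(c + 4)*(c + 1)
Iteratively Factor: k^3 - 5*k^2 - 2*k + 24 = (k - 4)*(k^2 - k - 6) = (k - 4)*(k + 2)*(k - 3)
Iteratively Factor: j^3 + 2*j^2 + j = (j + 1)*(j^2 + j) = (j + 1)^2*(j)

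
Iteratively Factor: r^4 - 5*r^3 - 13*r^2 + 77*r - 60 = (r - 1)*(r^3 - 4*r^2 - 17*r + 60) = (r - 1)*(r + 4)*(r^2 - 8*r + 15) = (r - 5)*(r - 1)*(r + 4)*(r - 3)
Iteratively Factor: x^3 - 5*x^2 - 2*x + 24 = (x - 4)*(x^2 - x - 6) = (x - 4)*(x - 3)*(x + 2)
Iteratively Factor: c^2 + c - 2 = (c - 1)*(c + 2)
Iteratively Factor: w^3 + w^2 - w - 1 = (w - 1)*(w^2 + 2*w + 1) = (w - 1)*(w + 1)*(w + 1)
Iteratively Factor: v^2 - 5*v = (v)*(v - 5)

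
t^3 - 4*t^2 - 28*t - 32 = (t - 8)*(t + 2)^2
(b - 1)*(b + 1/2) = b^2 - b/2 - 1/2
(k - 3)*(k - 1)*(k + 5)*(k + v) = k^4 + k^3*v + k^3 + k^2*v - 17*k^2 - 17*k*v + 15*k + 15*v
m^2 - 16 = (m - 4)*(m + 4)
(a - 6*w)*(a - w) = a^2 - 7*a*w + 6*w^2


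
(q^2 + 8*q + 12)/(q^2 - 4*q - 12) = (q + 6)/(q - 6)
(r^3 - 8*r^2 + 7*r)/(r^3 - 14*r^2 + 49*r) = (r - 1)/(r - 7)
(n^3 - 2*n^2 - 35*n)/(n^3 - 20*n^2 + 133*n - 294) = n*(n + 5)/(n^2 - 13*n + 42)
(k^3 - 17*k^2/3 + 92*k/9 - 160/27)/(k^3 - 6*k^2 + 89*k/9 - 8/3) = (9*k^2 - 27*k + 20)/(3*(3*k^2 - 10*k + 3))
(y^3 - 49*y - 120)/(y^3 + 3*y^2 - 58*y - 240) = (y + 3)/(y + 6)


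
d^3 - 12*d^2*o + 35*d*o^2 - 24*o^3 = (d - 8*o)*(d - 3*o)*(d - o)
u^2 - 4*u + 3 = (u - 3)*(u - 1)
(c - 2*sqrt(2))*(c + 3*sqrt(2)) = c^2 + sqrt(2)*c - 12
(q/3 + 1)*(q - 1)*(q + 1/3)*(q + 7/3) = q^4/3 + 14*q^3/9 + 28*q^2/27 - 58*q/27 - 7/9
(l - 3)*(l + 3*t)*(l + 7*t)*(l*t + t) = l^4*t + 10*l^3*t^2 - 2*l^3*t + 21*l^2*t^3 - 20*l^2*t^2 - 3*l^2*t - 42*l*t^3 - 30*l*t^2 - 63*t^3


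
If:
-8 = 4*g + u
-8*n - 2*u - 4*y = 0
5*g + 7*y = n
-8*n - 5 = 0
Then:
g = -299/152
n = -5/8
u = -5/38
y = 25/19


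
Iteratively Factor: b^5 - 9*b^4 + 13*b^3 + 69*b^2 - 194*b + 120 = (b - 5)*(b^4 - 4*b^3 - 7*b^2 + 34*b - 24) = (b - 5)*(b + 3)*(b^3 - 7*b^2 + 14*b - 8) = (b - 5)*(b - 1)*(b + 3)*(b^2 - 6*b + 8) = (b - 5)*(b - 4)*(b - 1)*(b + 3)*(b - 2)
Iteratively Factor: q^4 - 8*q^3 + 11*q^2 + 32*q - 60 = (q - 5)*(q^3 - 3*q^2 - 4*q + 12) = (q - 5)*(q - 3)*(q^2 - 4) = (q - 5)*(q - 3)*(q - 2)*(q + 2)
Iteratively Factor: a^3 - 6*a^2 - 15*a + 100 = (a + 4)*(a^2 - 10*a + 25) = (a - 5)*(a + 4)*(a - 5)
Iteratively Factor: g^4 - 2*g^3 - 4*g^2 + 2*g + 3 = (g - 3)*(g^3 + g^2 - g - 1) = (g - 3)*(g + 1)*(g^2 - 1) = (g - 3)*(g - 1)*(g + 1)*(g + 1)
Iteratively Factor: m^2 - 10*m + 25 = (m - 5)*(m - 5)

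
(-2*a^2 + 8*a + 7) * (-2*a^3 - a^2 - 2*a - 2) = 4*a^5 - 14*a^4 - 18*a^3 - 19*a^2 - 30*a - 14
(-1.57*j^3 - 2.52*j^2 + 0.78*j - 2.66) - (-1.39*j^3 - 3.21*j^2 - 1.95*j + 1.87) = -0.18*j^3 + 0.69*j^2 + 2.73*j - 4.53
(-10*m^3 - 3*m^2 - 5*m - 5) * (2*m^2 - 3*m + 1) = -20*m^5 + 24*m^4 - 11*m^3 + 2*m^2 + 10*m - 5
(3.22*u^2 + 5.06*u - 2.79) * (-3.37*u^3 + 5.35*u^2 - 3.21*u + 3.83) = -10.8514*u^5 + 0.174800000000001*u^4 + 26.1371*u^3 - 18.8365*u^2 + 28.3357*u - 10.6857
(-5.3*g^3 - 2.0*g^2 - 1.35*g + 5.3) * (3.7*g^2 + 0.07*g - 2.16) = -19.61*g^5 - 7.771*g^4 + 6.313*g^3 + 23.8355*g^2 + 3.287*g - 11.448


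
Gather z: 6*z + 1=6*z + 1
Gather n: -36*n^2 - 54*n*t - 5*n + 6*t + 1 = -36*n^2 + n*(-54*t - 5) + 6*t + 1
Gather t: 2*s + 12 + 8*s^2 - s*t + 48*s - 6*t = 8*s^2 + 50*s + t*(-s - 6) + 12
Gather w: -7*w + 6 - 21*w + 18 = 24 - 28*w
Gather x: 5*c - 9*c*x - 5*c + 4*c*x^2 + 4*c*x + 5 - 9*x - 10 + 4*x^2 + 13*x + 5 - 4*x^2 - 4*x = 4*c*x^2 - 5*c*x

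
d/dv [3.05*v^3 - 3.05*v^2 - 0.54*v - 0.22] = 9.15*v^2 - 6.1*v - 0.54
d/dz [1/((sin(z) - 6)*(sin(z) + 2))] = 2*(2 - sin(z))*cos(z)/((sin(z) - 6)^2*(sin(z) + 2)^2)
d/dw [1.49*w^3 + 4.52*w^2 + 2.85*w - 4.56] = 4.47*w^2 + 9.04*w + 2.85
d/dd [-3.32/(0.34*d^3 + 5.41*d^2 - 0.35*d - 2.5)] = (3.3864*d^2 + 35.9224*d - 1.162)/(0.34*d^3 + 5.41*d^2 - 0.35*d - 2.5)^2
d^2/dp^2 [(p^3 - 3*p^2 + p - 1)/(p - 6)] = 2*(p^3 - 18*p^2 + 108*p - 103)/(p^3 - 18*p^2 + 108*p - 216)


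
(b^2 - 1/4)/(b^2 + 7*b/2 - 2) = (b + 1/2)/(b + 4)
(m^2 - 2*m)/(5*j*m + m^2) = (m - 2)/(5*j + m)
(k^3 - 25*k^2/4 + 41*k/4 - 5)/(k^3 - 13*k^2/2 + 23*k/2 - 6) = (4*k - 5)/(2*(2*k - 3))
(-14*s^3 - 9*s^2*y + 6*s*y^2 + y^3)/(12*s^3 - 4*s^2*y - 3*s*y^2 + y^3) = (7*s^2 + 8*s*y + y^2)/(-6*s^2 - s*y + y^2)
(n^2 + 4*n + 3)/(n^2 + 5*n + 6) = (n + 1)/(n + 2)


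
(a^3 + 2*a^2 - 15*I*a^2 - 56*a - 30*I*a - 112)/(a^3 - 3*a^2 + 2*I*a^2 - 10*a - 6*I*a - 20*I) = (a^2 - 15*I*a - 56)/(a^2 + a*(-5 + 2*I) - 10*I)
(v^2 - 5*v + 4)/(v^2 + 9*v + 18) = (v^2 - 5*v + 4)/(v^2 + 9*v + 18)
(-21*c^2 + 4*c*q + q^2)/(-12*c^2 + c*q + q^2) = (7*c + q)/(4*c + q)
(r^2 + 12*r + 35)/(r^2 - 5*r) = (r^2 + 12*r + 35)/(r*(r - 5))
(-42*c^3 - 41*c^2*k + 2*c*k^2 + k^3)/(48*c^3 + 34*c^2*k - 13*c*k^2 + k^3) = (-7*c - k)/(8*c - k)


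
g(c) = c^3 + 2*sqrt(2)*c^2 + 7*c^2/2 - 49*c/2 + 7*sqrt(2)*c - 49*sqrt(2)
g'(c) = 3*c^2 + 4*sqrt(2)*c + 7*c - 49/2 + 7*sqrt(2)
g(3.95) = 33.40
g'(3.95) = 82.20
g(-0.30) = -64.37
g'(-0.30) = -18.13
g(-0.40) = -62.51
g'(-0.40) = -19.18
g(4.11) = 47.02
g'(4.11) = 88.10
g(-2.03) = -21.94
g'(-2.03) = -27.93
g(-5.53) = 35.86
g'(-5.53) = 7.15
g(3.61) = 7.51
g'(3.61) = 70.19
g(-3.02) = 4.97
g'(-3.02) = -25.46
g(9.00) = 1040.90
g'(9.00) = 342.31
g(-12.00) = -710.80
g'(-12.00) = 265.52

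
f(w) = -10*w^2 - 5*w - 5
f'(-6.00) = 115.00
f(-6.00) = -335.00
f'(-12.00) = 235.00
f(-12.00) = -1385.00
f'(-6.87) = 132.40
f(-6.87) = -442.62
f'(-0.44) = 3.80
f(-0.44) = -4.74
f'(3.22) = -69.40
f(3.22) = -124.78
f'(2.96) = -64.20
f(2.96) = -107.42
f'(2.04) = -45.80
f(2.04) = -56.82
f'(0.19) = -8.80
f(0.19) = -6.31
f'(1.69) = -38.80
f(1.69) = -42.01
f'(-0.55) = 6.00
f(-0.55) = -5.28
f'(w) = -20*w - 5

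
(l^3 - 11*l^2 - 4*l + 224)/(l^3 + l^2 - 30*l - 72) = (l^2 - 15*l + 56)/(l^2 - 3*l - 18)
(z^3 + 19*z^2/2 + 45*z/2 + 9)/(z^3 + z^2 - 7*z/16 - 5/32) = 16*(2*z^3 + 19*z^2 + 45*z + 18)/(32*z^3 + 32*z^2 - 14*z - 5)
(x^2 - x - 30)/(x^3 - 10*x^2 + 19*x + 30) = (x + 5)/(x^2 - 4*x - 5)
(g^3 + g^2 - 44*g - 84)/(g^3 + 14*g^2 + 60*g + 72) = (g - 7)/(g + 6)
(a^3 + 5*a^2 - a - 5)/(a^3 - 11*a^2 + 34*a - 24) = (a^2 + 6*a + 5)/(a^2 - 10*a + 24)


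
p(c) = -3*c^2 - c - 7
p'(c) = -6*c - 1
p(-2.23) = -19.69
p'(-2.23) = 12.38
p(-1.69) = -13.88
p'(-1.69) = 9.14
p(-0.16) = -6.92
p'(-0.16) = -0.04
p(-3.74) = -45.22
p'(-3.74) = 21.44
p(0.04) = -7.04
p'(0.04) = -1.24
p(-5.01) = -77.29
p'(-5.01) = 29.06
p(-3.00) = -31.00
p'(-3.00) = 17.00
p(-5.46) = -90.97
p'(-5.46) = 31.76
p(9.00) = -259.00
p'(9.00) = -55.00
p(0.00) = -7.00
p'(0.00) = -1.00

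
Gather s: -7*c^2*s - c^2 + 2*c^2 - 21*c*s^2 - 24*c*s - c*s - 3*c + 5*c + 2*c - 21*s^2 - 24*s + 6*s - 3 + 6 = c^2 + 4*c + s^2*(-21*c - 21) + s*(-7*c^2 - 25*c - 18) + 3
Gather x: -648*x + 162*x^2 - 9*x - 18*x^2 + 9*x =144*x^2 - 648*x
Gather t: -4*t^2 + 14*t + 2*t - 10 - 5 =-4*t^2 + 16*t - 15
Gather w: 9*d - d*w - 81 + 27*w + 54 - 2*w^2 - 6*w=9*d - 2*w^2 + w*(21 - d) - 27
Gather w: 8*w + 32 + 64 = 8*w + 96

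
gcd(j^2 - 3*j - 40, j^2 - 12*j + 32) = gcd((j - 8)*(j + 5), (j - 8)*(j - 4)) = j - 8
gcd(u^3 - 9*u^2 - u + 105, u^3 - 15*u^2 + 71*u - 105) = u^2 - 12*u + 35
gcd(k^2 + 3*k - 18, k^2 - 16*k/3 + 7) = k - 3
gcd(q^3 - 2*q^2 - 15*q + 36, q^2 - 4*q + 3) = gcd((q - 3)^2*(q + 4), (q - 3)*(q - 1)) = q - 3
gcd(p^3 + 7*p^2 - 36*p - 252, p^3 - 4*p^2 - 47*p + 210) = p^2 + p - 42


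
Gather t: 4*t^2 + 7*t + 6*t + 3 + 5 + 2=4*t^2 + 13*t + 10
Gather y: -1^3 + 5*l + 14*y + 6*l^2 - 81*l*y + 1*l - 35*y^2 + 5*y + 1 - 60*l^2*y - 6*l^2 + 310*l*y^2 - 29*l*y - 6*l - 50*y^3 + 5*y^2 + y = -50*y^3 + y^2*(310*l - 30) + y*(-60*l^2 - 110*l + 20)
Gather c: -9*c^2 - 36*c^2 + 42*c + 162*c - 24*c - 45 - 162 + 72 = -45*c^2 + 180*c - 135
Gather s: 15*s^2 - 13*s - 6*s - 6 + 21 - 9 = 15*s^2 - 19*s + 6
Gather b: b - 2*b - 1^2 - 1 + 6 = 4 - b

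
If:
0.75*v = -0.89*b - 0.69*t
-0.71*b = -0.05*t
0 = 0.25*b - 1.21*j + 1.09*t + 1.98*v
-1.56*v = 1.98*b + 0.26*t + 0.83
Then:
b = 0.05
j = -0.52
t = 0.71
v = -0.71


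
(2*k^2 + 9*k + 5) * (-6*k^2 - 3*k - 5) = -12*k^4 - 60*k^3 - 67*k^2 - 60*k - 25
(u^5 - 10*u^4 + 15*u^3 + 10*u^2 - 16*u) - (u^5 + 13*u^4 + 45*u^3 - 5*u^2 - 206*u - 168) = -23*u^4 - 30*u^3 + 15*u^2 + 190*u + 168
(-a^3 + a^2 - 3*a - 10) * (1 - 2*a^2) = 2*a^5 - 2*a^4 + 5*a^3 + 21*a^2 - 3*a - 10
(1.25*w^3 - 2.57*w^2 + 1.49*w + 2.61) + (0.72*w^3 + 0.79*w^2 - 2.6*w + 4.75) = 1.97*w^3 - 1.78*w^2 - 1.11*w + 7.36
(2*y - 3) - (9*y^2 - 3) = -9*y^2 + 2*y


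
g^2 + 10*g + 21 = (g + 3)*(g + 7)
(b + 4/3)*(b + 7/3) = b^2 + 11*b/3 + 28/9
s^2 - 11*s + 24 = (s - 8)*(s - 3)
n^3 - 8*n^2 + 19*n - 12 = (n - 4)*(n - 3)*(n - 1)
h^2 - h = h*(h - 1)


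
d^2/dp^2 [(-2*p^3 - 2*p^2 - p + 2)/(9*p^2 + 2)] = 2*(-45*p^3 + 594*p^2 + 30*p - 44)/(729*p^6 + 486*p^4 + 108*p^2 + 8)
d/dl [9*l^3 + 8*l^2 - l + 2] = 27*l^2 + 16*l - 1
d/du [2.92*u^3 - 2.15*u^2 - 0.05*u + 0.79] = 8.76*u^2 - 4.3*u - 0.05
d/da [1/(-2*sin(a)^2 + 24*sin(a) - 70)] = (sin(a) - 6)*cos(a)/(sin(a)^2 - 12*sin(a) + 35)^2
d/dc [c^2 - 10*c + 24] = 2*c - 10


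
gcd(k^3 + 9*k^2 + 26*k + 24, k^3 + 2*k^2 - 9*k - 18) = k^2 + 5*k + 6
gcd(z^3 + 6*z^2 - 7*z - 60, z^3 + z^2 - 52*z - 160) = z^2 + 9*z + 20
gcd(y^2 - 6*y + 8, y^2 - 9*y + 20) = y - 4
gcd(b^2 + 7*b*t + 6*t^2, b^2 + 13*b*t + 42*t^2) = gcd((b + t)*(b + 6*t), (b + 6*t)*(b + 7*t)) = b + 6*t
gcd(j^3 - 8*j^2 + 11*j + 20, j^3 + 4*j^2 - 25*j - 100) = j - 5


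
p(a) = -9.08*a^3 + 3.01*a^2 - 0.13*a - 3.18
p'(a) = -27.24*a^2 + 6.02*a - 0.13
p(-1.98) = 79.36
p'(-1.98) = -118.84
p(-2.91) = 246.44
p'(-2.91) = -248.32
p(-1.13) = 13.91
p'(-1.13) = -41.72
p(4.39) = -713.95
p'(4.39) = -498.67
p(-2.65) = 187.28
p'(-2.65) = -207.38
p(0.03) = -3.18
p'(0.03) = 0.03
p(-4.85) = 1104.14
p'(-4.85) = -670.08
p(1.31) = -18.60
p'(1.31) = -38.99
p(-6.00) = 2067.24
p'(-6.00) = -1016.89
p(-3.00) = 269.46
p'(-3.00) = -263.35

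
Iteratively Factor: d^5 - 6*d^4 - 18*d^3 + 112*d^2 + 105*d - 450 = (d + 3)*(d^4 - 9*d^3 + 9*d^2 + 85*d - 150) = (d + 3)^2*(d^3 - 12*d^2 + 45*d - 50) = (d - 5)*(d + 3)^2*(d^2 - 7*d + 10) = (d - 5)*(d - 2)*(d + 3)^2*(d - 5)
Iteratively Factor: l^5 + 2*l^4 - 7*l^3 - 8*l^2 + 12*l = (l + 3)*(l^4 - l^3 - 4*l^2 + 4*l) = (l - 1)*(l + 3)*(l^3 - 4*l) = l*(l - 1)*(l + 3)*(l^2 - 4) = l*(l - 2)*(l - 1)*(l + 3)*(l + 2)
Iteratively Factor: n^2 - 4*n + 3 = (n - 1)*(n - 3)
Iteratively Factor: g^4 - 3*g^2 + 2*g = (g - 1)*(g^3 + g^2 - 2*g) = g*(g - 1)*(g^2 + g - 2) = g*(g - 1)*(g + 2)*(g - 1)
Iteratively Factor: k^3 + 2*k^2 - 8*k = (k)*(k^2 + 2*k - 8) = k*(k + 4)*(k - 2)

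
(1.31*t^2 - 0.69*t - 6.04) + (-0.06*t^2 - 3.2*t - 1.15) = 1.25*t^2 - 3.89*t - 7.19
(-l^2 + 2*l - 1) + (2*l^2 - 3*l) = l^2 - l - 1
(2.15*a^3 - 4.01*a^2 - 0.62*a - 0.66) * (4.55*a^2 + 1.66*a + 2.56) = 9.7825*a^5 - 14.6765*a^4 - 3.9736*a^3 - 14.2978*a^2 - 2.6828*a - 1.6896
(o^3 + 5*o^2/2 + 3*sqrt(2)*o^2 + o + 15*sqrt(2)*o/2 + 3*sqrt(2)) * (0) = 0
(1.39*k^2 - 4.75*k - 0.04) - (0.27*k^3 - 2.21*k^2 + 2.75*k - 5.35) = -0.27*k^3 + 3.6*k^2 - 7.5*k + 5.31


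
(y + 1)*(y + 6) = y^2 + 7*y + 6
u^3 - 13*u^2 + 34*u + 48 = (u - 8)*(u - 6)*(u + 1)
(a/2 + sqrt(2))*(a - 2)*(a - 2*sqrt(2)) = a^3/2 - a^2 - 4*a + 8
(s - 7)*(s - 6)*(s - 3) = s^3 - 16*s^2 + 81*s - 126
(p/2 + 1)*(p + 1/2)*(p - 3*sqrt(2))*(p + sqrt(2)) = p^4/2 - sqrt(2)*p^3 + 5*p^3/4 - 5*sqrt(2)*p^2/2 - 5*p^2/2 - 15*p/2 - sqrt(2)*p - 3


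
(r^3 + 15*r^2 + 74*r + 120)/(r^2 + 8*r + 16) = (r^2 + 11*r + 30)/(r + 4)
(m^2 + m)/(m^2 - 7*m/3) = 3*(m + 1)/(3*m - 7)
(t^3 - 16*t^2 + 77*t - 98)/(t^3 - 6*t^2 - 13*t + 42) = (t - 7)/(t + 3)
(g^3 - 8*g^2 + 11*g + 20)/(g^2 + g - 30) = (g^2 - 3*g - 4)/(g + 6)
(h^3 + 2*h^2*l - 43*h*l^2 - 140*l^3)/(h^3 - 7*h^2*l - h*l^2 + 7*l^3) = (h^2 + 9*h*l + 20*l^2)/(h^2 - l^2)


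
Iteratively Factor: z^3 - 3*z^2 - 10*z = (z - 5)*(z^2 + 2*z) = (z - 5)*(z + 2)*(z)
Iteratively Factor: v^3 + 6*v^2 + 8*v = (v + 2)*(v^2 + 4*v) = (v + 2)*(v + 4)*(v)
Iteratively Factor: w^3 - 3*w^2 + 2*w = (w - 2)*(w^2 - w) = (w - 2)*(w - 1)*(w)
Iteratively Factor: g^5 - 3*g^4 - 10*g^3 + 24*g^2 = (g + 3)*(g^4 - 6*g^3 + 8*g^2) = (g - 2)*(g + 3)*(g^3 - 4*g^2) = g*(g - 2)*(g + 3)*(g^2 - 4*g) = g^2*(g - 2)*(g + 3)*(g - 4)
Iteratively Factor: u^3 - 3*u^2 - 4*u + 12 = (u - 3)*(u^2 - 4) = (u - 3)*(u + 2)*(u - 2)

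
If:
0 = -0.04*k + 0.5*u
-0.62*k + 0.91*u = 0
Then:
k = 0.00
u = 0.00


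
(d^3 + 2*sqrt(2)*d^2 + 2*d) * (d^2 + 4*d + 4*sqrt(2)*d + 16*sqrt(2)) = d^5 + 4*d^4 + 6*sqrt(2)*d^4 + 18*d^3 + 24*sqrt(2)*d^3 + 8*sqrt(2)*d^2 + 72*d^2 + 32*sqrt(2)*d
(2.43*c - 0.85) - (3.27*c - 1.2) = 0.35 - 0.84*c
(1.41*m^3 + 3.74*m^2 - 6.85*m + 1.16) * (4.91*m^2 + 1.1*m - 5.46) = 6.9231*m^5 + 19.9144*m^4 - 37.2181*m^3 - 22.2598*m^2 + 38.677*m - 6.3336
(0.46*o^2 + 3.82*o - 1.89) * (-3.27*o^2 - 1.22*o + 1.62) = -1.5042*o^4 - 13.0526*o^3 + 2.2651*o^2 + 8.4942*o - 3.0618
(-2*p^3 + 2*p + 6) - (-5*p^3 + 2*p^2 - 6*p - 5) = 3*p^3 - 2*p^2 + 8*p + 11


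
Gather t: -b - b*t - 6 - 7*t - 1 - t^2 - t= -b - t^2 + t*(-b - 8) - 7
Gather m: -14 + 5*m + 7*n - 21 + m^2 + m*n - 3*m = m^2 + m*(n + 2) + 7*n - 35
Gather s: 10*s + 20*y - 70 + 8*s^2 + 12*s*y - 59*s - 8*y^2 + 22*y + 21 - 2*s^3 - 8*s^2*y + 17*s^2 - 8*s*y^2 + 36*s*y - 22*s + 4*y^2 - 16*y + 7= -2*s^3 + s^2*(25 - 8*y) + s*(-8*y^2 + 48*y - 71) - 4*y^2 + 26*y - 42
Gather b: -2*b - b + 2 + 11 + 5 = 18 - 3*b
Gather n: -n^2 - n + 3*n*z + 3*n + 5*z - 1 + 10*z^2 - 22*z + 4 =-n^2 + n*(3*z + 2) + 10*z^2 - 17*z + 3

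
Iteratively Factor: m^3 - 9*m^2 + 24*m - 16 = (m - 1)*(m^2 - 8*m + 16) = (m - 4)*(m - 1)*(m - 4)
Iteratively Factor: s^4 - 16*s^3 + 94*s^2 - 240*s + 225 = (s - 3)*(s^3 - 13*s^2 + 55*s - 75) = (s - 5)*(s - 3)*(s^2 - 8*s + 15) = (s - 5)^2*(s - 3)*(s - 3)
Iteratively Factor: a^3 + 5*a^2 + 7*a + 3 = (a + 1)*(a^2 + 4*a + 3) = (a + 1)^2*(a + 3)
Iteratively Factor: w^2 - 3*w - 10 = (w + 2)*(w - 5)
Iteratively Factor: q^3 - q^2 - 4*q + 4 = (q + 2)*(q^2 - 3*q + 2) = (q - 2)*(q + 2)*(q - 1)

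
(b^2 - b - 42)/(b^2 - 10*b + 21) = (b + 6)/(b - 3)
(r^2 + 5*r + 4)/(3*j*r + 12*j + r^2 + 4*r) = (r + 1)/(3*j + r)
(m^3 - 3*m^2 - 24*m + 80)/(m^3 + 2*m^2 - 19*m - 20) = (m - 4)/(m + 1)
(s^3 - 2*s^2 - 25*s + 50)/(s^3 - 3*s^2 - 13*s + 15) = (s^2 + 3*s - 10)/(s^2 + 2*s - 3)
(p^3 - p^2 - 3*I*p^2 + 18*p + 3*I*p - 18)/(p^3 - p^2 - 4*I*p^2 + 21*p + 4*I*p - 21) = (p - 6*I)/(p - 7*I)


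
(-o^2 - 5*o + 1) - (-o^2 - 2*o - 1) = 2 - 3*o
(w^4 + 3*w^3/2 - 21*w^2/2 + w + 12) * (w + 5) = w^5 + 13*w^4/2 - 3*w^3 - 103*w^2/2 + 17*w + 60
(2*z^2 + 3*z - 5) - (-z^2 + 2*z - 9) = 3*z^2 + z + 4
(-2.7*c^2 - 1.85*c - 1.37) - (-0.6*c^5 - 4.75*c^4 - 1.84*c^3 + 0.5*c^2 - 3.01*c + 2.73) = 0.6*c^5 + 4.75*c^4 + 1.84*c^3 - 3.2*c^2 + 1.16*c - 4.1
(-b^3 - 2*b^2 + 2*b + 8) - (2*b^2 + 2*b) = -b^3 - 4*b^2 + 8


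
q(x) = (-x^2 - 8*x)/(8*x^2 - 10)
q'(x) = -16*x*(-x^2 - 8*x)/(8*x^2 - 10)^2 + (-2*x - 8)/(8*x^2 - 10) = (16*x^2 + 5*x + 20)/(16*x^4 - 40*x^2 + 25)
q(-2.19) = 0.45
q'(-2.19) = 0.43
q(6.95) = -0.28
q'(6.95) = 0.02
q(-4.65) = 0.10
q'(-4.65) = 0.05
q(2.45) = -0.67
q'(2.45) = 0.36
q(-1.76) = 0.74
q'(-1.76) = 1.11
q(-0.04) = -0.03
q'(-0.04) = 0.80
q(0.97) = 3.52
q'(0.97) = 26.10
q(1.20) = -7.26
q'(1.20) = 84.90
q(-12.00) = -0.04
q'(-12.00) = 0.01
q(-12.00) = -0.04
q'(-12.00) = 0.01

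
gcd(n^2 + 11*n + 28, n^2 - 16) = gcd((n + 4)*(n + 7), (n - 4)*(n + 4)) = n + 4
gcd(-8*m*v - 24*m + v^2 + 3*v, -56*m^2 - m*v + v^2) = -8*m + v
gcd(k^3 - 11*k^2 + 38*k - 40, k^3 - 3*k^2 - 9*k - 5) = k - 5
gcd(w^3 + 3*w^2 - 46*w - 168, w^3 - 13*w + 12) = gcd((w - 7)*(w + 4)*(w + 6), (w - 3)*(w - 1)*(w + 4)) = w + 4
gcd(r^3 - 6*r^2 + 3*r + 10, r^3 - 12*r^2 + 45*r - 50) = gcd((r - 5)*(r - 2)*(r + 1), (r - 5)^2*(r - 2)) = r^2 - 7*r + 10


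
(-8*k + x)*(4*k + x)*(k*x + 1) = -32*k^3*x - 4*k^2*x^2 - 32*k^2 + k*x^3 - 4*k*x + x^2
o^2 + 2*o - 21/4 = (o - 3/2)*(o + 7/2)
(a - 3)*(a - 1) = a^2 - 4*a + 3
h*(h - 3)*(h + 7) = h^3 + 4*h^2 - 21*h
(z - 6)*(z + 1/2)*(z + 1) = z^3 - 9*z^2/2 - 17*z/2 - 3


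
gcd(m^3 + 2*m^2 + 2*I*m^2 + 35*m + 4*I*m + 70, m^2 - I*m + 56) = m + 7*I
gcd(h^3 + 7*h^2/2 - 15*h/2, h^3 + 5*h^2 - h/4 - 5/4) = h + 5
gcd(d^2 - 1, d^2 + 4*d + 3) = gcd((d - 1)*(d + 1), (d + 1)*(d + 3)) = d + 1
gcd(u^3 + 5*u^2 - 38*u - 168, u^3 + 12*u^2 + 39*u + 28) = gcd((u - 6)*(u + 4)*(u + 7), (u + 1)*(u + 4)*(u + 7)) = u^2 + 11*u + 28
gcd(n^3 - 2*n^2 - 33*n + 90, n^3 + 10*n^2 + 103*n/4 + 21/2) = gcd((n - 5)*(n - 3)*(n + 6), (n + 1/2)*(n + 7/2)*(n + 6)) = n + 6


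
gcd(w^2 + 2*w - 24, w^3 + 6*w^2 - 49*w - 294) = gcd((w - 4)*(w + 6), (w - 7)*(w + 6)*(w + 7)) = w + 6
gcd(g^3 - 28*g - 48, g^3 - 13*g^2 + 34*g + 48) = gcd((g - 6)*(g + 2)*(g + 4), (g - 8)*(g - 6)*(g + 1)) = g - 6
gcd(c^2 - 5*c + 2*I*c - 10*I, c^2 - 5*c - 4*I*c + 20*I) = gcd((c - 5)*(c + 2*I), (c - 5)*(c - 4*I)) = c - 5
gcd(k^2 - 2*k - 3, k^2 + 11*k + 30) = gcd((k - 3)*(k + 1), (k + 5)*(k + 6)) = 1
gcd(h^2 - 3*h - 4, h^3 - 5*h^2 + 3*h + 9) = h + 1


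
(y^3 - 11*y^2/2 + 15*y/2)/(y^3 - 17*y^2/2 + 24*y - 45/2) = y/(y - 3)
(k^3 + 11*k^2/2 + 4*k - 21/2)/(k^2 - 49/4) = 2*(k^2 + 2*k - 3)/(2*k - 7)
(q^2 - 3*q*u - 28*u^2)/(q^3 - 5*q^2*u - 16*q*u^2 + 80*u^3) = (q - 7*u)/(q^2 - 9*q*u + 20*u^2)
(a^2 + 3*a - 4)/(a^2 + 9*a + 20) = (a - 1)/(a + 5)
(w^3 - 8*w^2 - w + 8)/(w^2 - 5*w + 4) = (w^2 - 7*w - 8)/(w - 4)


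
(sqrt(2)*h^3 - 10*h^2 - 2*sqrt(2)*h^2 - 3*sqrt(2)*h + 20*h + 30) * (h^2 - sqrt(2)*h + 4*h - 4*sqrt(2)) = sqrt(2)*h^5 - 12*h^4 + 2*sqrt(2)*h^4 - 24*h^3 - sqrt(2)*h^3 + 8*sqrt(2)*h^2 + 132*h^2 - 110*sqrt(2)*h + 144*h - 120*sqrt(2)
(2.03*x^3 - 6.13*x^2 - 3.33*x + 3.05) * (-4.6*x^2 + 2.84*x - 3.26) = -9.338*x^5 + 33.9632*x^4 - 8.709*x^3 - 3.5034*x^2 + 19.5178*x - 9.943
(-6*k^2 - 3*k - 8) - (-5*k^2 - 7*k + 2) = -k^2 + 4*k - 10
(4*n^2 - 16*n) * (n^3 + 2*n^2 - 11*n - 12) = 4*n^5 - 8*n^4 - 76*n^3 + 128*n^2 + 192*n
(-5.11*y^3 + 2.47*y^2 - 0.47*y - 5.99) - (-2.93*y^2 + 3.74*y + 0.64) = -5.11*y^3 + 5.4*y^2 - 4.21*y - 6.63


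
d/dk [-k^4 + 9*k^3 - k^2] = k*(-4*k^2 + 27*k - 2)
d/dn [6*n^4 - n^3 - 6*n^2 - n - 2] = 24*n^3 - 3*n^2 - 12*n - 1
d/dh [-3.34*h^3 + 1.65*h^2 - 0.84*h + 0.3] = -10.02*h^2 + 3.3*h - 0.84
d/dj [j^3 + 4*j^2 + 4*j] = 3*j^2 + 8*j + 4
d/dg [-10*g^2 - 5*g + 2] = -20*g - 5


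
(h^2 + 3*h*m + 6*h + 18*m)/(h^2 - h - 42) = (h + 3*m)/(h - 7)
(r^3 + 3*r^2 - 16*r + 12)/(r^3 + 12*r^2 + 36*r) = (r^2 - 3*r + 2)/(r*(r + 6))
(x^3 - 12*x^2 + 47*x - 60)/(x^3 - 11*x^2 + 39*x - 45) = (x - 4)/(x - 3)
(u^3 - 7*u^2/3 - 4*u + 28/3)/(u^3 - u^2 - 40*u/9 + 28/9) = 3*(u - 2)/(3*u - 2)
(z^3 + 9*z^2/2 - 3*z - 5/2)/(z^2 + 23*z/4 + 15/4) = 2*(2*z^2 - z - 1)/(4*z + 3)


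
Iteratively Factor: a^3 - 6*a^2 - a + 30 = (a - 3)*(a^2 - 3*a - 10) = (a - 3)*(a + 2)*(a - 5)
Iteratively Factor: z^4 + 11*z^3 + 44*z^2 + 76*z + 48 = (z + 3)*(z^3 + 8*z^2 + 20*z + 16) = (z + 2)*(z + 3)*(z^2 + 6*z + 8) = (z + 2)^2*(z + 3)*(z + 4)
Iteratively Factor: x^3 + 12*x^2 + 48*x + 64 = (x + 4)*(x^2 + 8*x + 16) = (x + 4)^2*(x + 4)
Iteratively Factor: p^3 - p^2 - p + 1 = (p + 1)*(p^2 - 2*p + 1) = (p - 1)*(p + 1)*(p - 1)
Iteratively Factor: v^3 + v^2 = (v)*(v^2 + v) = v*(v + 1)*(v)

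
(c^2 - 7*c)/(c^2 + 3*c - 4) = c*(c - 7)/(c^2 + 3*c - 4)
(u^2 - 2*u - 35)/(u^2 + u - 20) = (u - 7)/(u - 4)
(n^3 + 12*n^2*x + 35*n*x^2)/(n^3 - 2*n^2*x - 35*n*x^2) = (-n - 7*x)/(-n + 7*x)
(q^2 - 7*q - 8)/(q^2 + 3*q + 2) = (q - 8)/(q + 2)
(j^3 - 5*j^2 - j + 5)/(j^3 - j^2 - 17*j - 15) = (j - 1)/(j + 3)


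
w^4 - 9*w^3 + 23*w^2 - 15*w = w*(w - 5)*(w - 3)*(w - 1)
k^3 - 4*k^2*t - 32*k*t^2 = k*(k - 8*t)*(k + 4*t)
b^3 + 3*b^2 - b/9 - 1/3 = (b - 1/3)*(b + 1/3)*(b + 3)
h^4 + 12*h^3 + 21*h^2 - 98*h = h*(h - 2)*(h + 7)^2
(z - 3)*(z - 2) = z^2 - 5*z + 6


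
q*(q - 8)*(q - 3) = q^3 - 11*q^2 + 24*q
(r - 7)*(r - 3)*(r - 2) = r^3 - 12*r^2 + 41*r - 42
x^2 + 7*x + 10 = (x + 2)*(x + 5)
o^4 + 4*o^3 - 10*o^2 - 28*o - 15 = (o - 3)*(o + 1)^2*(o + 5)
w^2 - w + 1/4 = (w - 1/2)^2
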